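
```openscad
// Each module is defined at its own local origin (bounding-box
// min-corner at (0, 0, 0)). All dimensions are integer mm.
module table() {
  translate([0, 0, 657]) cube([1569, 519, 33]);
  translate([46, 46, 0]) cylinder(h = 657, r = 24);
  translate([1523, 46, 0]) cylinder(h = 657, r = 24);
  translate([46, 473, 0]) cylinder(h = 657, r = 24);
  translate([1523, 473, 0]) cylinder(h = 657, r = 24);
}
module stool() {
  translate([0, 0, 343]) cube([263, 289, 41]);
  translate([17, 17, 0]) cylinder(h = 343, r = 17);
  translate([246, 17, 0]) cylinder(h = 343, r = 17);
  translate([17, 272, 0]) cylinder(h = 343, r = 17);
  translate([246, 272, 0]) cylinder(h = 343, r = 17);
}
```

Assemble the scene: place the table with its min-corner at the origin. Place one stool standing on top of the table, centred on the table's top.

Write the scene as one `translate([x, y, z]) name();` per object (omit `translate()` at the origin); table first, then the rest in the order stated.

table();
translate([653, 115, 690]) stool();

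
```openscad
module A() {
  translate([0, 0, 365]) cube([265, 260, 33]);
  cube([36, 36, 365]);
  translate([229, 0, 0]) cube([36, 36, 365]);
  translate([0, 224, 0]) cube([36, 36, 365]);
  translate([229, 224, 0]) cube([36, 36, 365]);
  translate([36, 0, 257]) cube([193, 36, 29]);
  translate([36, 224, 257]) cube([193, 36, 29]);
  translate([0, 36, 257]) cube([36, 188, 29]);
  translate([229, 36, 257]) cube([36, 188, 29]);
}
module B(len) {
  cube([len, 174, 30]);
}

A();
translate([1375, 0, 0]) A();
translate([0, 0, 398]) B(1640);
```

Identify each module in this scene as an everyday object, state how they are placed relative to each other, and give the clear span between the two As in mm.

A is a stool. B is a beam. A beam spans the tops of two stools. The clear span between the two stools is 1110 mm.

Second stool starts at x = 1375; first ends at x = 265; clear span = 1375 − 265 = 1110 mm.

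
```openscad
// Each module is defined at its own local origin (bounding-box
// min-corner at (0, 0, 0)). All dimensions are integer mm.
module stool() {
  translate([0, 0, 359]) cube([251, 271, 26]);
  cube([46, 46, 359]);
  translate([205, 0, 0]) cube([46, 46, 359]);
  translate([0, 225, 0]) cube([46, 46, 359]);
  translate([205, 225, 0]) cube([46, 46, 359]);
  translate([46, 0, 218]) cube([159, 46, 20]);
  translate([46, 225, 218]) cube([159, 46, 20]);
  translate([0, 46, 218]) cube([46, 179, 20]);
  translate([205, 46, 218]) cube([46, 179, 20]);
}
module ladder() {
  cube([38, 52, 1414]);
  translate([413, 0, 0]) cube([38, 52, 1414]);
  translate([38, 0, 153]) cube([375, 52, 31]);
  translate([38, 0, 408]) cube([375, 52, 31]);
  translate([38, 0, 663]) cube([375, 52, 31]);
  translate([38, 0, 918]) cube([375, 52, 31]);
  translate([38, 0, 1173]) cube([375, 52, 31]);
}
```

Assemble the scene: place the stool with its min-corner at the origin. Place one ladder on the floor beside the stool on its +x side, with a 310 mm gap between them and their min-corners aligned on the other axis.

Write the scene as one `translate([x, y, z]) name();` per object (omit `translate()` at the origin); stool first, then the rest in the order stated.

stool();
translate([561, 0, 0]) ladder();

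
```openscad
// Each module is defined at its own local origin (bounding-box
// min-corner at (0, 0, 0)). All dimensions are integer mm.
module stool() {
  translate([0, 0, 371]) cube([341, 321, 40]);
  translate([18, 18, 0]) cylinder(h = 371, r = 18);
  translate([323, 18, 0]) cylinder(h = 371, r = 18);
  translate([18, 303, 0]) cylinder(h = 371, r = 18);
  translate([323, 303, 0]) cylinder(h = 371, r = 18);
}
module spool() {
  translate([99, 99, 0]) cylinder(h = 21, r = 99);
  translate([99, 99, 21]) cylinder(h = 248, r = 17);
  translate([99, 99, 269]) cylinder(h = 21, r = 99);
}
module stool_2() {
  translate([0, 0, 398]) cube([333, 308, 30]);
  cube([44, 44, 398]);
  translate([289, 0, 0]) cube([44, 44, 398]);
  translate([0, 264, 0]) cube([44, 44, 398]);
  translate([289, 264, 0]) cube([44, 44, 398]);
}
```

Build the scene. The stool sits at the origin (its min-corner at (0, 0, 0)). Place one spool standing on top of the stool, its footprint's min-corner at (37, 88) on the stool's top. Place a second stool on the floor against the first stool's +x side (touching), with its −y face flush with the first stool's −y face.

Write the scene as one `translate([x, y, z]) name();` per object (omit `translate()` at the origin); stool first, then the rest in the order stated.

stool();
translate([37, 88, 411]) spool();
translate([341, 0, 0]) stool_2();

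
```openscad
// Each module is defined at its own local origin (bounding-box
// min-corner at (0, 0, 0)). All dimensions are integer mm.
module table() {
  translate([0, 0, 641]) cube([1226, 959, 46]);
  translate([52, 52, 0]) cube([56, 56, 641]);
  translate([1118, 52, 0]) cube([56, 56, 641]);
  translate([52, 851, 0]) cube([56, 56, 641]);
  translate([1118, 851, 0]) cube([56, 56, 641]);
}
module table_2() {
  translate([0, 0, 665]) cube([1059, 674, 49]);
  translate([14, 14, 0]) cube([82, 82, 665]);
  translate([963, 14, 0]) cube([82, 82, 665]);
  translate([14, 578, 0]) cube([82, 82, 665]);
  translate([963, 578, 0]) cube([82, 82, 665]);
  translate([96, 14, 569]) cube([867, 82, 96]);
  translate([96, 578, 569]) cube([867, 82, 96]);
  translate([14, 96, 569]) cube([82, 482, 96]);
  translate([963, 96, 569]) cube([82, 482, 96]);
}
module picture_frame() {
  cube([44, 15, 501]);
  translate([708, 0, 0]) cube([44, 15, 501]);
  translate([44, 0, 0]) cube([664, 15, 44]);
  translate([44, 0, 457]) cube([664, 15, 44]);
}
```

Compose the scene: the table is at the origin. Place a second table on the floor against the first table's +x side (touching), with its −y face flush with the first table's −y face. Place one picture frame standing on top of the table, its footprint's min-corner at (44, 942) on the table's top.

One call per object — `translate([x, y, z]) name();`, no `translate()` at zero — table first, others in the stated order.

table();
translate([1226, 0, 0]) table_2();
translate([44, 942, 687]) picture_frame();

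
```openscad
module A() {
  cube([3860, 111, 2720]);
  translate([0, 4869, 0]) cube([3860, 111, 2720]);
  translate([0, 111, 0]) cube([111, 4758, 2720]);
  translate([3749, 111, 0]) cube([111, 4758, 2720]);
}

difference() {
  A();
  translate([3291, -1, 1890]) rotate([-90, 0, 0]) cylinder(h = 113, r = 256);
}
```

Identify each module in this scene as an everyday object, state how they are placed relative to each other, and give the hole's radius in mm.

The subtracted cylinder has r = 256 mm.

A is a house frame. The house frame has a circular hole through its front wall. The hole's radius is 256 mm.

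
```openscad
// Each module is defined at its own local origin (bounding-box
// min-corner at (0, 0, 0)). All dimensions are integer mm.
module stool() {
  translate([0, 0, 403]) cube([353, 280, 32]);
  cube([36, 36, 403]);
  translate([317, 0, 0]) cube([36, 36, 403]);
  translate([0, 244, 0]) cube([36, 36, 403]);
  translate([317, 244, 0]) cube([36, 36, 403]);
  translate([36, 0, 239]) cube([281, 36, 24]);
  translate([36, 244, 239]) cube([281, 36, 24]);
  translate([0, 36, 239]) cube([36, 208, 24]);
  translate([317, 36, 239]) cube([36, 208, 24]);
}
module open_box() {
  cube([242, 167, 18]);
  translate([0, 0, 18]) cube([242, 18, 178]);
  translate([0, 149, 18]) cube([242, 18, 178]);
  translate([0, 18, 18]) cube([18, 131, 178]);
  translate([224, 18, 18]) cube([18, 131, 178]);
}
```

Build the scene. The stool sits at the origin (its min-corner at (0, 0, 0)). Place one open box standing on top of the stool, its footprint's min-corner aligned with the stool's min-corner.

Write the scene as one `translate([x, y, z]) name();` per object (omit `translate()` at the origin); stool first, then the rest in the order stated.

stool();
translate([0, 0, 435]) open_box();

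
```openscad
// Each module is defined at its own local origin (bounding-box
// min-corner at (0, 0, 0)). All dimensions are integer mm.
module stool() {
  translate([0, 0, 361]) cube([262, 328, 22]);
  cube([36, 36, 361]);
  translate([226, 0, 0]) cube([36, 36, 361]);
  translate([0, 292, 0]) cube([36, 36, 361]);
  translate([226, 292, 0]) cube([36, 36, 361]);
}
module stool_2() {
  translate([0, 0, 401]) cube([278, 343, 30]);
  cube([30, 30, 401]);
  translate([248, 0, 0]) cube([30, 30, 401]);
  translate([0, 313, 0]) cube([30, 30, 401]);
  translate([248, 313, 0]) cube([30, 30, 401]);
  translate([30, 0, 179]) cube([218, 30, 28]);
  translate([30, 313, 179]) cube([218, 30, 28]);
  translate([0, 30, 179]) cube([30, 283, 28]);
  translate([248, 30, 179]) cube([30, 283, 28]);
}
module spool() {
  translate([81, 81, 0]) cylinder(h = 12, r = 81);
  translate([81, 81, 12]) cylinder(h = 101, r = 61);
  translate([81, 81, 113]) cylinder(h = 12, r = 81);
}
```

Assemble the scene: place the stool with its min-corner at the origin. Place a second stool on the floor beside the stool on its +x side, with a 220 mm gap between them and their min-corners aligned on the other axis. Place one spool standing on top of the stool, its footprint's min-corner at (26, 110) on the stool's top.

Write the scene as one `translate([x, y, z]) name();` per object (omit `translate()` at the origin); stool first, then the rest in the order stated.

stool();
translate([482, 0, 0]) stool_2();
translate([26, 110, 383]) spool();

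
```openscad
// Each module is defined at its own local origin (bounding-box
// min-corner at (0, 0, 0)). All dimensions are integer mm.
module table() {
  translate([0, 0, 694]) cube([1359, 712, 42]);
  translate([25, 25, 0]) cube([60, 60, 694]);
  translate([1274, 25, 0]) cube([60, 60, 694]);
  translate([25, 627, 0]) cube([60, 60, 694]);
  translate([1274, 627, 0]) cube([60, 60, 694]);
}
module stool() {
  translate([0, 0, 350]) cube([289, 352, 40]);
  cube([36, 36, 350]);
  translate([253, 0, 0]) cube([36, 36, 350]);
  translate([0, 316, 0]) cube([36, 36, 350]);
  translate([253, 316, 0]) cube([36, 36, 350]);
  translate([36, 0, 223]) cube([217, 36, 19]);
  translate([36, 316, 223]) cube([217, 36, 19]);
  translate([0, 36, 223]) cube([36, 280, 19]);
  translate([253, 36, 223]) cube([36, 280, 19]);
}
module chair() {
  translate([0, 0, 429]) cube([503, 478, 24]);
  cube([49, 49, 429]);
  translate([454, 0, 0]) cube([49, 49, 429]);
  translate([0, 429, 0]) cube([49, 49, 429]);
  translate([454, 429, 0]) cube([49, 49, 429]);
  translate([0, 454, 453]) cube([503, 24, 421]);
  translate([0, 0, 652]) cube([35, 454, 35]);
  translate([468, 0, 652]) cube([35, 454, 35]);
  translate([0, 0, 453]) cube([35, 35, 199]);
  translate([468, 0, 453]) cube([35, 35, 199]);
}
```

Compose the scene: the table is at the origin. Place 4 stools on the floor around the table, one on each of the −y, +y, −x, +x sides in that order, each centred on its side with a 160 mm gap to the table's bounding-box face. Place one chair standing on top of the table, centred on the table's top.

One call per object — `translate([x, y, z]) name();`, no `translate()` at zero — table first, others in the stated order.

table();
translate([535, -512, 0]) stool();
translate([535, 872, 0]) stool();
translate([-449, 180, 0]) stool();
translate([1519, 180, 0]) stool();
translate([428, 117, 736]) chair();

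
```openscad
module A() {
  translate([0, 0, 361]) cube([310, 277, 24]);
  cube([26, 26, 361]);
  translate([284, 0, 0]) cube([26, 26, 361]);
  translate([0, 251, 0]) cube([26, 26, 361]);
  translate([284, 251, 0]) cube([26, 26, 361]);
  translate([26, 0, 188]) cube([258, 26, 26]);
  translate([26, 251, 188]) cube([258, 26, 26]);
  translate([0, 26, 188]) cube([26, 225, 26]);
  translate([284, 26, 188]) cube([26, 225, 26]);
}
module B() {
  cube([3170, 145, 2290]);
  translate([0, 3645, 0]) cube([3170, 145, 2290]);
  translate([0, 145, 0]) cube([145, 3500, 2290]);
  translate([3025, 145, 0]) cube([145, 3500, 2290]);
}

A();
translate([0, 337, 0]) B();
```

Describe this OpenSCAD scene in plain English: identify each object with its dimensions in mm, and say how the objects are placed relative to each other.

A is a simple wooden stool: a rectangular seat 310 mm (x) by 277 mm (y), 24 mm thick, top face at z = 385 mm, on four square legs, each 26×26 mm in cross-section. The legs rest on z = 0, each flush with a corner of the seat. Four stretchers, 26 mm wide and 26 mm tall, connect adjacent legs with their undersides at z = 188 mm, each running between the inner faces of the legs it joins and aligned with the legs' outer faces on the other axis.

B is the wall frame of a small rectangular building: four walls, each 2290 mm tall and 145 mm thick, enclosing a footprint 3170 mm (x) by 3790 mm (y) outside-to-outside, with no floor or roof. The front and back walls (the −y and +y sides) span the full width; the two side walls fit between them.

The house frame is on the floor beside the stool on its +y side.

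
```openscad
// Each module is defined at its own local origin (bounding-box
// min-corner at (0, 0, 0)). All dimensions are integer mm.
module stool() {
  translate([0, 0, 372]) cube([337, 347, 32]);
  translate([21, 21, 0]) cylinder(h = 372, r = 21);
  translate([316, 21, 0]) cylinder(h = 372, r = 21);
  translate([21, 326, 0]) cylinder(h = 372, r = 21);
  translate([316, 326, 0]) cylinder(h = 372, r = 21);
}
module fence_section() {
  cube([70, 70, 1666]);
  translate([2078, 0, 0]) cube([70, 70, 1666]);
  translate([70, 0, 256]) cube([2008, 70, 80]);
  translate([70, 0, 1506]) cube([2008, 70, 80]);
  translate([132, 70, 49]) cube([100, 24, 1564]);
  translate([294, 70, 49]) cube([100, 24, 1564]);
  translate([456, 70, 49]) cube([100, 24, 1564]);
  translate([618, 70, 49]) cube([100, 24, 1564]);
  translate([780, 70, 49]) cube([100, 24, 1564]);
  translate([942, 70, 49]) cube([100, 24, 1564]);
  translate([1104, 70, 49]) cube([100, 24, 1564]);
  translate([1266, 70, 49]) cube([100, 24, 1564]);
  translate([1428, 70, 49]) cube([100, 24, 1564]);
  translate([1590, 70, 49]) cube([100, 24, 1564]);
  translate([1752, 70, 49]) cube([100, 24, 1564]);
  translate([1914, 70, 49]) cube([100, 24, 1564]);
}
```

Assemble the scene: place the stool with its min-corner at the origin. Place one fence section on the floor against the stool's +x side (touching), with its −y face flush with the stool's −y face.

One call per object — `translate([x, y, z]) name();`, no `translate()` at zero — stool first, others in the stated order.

stool();
translate([337, 0, 0]) fence_section();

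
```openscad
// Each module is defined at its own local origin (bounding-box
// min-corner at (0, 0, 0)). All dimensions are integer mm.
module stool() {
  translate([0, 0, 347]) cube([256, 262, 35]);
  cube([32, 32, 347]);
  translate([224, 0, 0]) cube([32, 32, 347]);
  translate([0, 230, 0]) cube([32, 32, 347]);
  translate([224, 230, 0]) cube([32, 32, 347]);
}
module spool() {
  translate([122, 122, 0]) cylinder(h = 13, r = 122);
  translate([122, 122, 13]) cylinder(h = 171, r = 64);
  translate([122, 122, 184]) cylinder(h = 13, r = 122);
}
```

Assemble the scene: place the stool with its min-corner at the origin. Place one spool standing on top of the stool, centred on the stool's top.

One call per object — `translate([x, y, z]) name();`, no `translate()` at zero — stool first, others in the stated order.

stool();
translate([6, 9, 382]) spool();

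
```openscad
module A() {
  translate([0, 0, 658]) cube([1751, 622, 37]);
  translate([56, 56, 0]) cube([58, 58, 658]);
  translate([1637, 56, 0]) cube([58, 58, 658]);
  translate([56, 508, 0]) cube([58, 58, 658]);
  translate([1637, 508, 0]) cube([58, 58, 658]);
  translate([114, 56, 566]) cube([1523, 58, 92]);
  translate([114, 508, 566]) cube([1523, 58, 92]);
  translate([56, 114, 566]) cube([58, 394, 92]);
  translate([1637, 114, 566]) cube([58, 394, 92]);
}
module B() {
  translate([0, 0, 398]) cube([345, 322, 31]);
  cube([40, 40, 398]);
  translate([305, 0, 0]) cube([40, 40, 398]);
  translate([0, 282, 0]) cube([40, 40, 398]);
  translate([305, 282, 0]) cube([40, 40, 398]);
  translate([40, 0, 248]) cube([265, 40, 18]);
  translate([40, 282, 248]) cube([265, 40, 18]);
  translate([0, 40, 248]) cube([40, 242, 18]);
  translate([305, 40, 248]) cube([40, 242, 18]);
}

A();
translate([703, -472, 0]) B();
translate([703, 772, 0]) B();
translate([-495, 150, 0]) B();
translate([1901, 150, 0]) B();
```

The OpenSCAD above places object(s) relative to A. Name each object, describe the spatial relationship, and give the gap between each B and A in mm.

Each stool's nearest face is 150 mm from the table's bounding box.

A is a table. B is a stool. Four stools sit around the table at the −y, +y, −x, +x sides. The gap between each stool and the table is 150 mm.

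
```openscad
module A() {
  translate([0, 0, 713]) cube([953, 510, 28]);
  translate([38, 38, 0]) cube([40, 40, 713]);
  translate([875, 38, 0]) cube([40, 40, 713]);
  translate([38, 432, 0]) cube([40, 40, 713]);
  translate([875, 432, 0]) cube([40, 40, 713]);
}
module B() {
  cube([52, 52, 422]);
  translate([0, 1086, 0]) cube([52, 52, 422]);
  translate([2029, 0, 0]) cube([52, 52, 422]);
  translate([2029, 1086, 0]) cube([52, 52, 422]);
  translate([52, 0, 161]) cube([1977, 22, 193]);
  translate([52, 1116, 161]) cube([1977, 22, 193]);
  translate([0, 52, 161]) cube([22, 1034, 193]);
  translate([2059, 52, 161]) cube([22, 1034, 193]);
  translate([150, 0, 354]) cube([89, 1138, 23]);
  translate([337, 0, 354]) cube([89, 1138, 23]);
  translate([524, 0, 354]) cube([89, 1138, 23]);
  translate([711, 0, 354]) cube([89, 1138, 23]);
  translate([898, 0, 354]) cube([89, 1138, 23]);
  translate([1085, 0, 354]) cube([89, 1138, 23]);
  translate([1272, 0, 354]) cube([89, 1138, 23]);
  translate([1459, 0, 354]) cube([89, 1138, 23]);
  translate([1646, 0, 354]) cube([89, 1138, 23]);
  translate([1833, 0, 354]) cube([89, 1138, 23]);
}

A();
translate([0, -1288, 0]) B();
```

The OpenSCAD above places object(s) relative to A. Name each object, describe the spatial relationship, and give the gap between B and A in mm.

The bed frame's nearest face is 150 mm from the table's −y face.

A is a table. B is a bed frame. The bed frame is on the floor beside the table on its −y side. The gap between the bed frame and the table is 150 mm.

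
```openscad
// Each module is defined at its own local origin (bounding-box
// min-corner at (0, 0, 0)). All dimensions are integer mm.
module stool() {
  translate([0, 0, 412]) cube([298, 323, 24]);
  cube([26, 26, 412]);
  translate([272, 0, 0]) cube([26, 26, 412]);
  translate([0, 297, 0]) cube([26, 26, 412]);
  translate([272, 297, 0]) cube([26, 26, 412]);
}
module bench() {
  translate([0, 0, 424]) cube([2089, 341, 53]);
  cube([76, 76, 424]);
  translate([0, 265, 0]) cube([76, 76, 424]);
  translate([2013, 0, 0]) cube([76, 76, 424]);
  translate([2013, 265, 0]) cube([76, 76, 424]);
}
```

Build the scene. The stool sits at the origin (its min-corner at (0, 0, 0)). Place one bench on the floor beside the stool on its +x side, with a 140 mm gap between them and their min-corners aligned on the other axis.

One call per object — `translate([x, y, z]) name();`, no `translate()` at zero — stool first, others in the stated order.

stool();
translate([438, 0, 0]) bench();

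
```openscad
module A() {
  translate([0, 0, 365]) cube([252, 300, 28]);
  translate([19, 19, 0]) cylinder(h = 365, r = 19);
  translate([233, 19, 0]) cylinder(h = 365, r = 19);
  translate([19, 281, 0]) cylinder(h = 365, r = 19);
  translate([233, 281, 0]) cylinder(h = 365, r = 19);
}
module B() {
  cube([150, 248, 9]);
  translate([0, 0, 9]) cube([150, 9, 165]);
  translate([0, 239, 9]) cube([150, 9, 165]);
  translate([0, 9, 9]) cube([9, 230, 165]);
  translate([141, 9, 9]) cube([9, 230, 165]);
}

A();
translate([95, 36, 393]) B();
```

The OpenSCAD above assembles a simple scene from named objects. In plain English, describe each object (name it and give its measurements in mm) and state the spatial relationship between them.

A is a simple wooden stool: a rectangular seat 252 mm (x) by 300 mm (y), 28 mm thick, top face at z = 393 mm, on four round legs, each 38 mm in diameter. The legs rest on z = 0, each leg's axis is inset half a diameter from the nearest pair of seat edges (so the leg's bounding box is flush with the corner).

B is an open storage box with external size 150×248×174 mm and wall thickness 9 mm (the base is also 9 mm thick). The base covers the whole footprint; the four walls stand on the base, with the y-facing walls full-width and the x-facing walls fitting between their inner faces.

The open box is on top of the stool.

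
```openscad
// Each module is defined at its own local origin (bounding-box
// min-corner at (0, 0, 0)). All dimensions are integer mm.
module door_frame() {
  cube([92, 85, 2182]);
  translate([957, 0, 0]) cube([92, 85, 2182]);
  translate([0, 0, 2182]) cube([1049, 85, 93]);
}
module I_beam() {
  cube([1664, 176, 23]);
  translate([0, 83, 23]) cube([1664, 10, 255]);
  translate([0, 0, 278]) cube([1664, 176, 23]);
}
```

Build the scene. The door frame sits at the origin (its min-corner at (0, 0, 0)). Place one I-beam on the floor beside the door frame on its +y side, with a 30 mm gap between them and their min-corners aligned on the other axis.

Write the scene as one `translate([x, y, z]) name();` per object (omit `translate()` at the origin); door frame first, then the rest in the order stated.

door_frame();
translate([0, 115, 0]) I_beam();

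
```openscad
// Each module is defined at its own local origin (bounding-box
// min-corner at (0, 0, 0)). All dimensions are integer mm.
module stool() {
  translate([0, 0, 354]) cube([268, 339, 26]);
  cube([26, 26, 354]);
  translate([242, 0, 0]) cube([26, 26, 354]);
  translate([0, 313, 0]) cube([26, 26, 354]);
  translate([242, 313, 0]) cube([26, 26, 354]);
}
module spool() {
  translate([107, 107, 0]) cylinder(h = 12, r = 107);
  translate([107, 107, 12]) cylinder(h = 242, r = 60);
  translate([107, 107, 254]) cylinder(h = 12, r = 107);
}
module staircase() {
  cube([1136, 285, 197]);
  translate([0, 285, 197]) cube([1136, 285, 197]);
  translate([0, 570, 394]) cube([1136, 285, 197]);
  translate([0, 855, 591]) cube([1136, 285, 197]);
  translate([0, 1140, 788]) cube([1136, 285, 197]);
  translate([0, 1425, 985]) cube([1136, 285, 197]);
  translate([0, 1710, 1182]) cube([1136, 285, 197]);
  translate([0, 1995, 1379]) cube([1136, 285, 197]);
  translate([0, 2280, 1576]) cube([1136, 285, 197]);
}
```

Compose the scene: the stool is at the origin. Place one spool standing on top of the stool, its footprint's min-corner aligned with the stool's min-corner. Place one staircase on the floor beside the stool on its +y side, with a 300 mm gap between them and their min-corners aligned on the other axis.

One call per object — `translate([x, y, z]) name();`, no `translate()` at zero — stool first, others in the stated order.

stool();
translate([0, 0, 380]) spool();
translate([0, 639, 0]) staircase();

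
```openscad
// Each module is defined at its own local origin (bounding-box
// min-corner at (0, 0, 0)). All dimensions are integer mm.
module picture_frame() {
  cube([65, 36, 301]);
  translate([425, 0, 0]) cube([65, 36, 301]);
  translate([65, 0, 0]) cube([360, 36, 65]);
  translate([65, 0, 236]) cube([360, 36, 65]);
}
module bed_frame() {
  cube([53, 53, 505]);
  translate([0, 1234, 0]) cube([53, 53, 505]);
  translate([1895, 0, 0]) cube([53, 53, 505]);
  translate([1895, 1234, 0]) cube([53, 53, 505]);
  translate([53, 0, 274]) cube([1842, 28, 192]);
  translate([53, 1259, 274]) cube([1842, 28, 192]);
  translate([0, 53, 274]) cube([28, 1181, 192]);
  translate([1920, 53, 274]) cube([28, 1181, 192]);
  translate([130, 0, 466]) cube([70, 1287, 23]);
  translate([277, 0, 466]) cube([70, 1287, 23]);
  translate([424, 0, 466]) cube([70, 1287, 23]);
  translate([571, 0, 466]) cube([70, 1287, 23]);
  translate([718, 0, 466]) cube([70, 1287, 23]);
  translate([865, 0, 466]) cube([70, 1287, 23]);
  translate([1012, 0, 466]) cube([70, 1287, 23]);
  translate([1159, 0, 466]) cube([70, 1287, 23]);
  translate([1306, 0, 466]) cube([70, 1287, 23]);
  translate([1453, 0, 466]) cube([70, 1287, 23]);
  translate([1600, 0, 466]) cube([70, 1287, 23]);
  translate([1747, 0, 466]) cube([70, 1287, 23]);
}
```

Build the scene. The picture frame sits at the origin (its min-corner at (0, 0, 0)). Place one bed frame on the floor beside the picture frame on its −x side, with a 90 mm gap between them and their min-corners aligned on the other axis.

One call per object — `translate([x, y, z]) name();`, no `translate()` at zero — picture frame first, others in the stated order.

picture_frame();
translate([-2038, 0, 0]) bed_frame();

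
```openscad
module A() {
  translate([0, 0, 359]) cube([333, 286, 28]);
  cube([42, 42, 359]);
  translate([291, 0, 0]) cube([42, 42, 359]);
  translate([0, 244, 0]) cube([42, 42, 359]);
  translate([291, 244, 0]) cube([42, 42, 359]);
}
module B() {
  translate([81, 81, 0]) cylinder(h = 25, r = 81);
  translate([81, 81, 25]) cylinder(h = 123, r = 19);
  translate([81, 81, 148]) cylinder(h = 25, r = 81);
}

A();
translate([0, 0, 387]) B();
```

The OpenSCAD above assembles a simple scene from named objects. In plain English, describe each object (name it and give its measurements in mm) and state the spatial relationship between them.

A is a four-legged stool. The seat is 333×286 mm, 28 mm thick, top at z = 387 mm. It stands on four square legs, each 42×42 mm in cross-section, from z = 0 to the seat underside, each flush with a corner of the seat.

B is a spool: two coaxial disc flanges of radius 81 mm and thickness 25 mm, joined by a core cylinder of radius 19 mm and height 123 mm. The lower flange rests on z = 0 and the three cylinders share a vertical axis.

The spool is on top of the stool.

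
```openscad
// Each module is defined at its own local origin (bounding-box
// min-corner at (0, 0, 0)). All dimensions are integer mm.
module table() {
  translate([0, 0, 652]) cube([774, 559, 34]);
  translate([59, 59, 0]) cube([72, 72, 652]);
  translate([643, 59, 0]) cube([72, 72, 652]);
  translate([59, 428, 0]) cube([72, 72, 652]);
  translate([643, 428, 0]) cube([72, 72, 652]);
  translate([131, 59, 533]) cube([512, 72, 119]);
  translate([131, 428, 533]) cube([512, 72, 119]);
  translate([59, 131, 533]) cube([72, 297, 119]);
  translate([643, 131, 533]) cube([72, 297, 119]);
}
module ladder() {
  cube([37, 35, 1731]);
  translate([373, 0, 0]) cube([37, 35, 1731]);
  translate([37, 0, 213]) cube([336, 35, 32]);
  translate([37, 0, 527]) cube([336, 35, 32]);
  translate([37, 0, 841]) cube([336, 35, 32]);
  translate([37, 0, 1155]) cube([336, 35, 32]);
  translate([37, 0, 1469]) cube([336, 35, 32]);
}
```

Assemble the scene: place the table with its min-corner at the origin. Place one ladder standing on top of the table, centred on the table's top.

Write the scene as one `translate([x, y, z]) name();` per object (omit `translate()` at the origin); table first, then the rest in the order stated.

table();
translate([182, 262, 686]) ladder();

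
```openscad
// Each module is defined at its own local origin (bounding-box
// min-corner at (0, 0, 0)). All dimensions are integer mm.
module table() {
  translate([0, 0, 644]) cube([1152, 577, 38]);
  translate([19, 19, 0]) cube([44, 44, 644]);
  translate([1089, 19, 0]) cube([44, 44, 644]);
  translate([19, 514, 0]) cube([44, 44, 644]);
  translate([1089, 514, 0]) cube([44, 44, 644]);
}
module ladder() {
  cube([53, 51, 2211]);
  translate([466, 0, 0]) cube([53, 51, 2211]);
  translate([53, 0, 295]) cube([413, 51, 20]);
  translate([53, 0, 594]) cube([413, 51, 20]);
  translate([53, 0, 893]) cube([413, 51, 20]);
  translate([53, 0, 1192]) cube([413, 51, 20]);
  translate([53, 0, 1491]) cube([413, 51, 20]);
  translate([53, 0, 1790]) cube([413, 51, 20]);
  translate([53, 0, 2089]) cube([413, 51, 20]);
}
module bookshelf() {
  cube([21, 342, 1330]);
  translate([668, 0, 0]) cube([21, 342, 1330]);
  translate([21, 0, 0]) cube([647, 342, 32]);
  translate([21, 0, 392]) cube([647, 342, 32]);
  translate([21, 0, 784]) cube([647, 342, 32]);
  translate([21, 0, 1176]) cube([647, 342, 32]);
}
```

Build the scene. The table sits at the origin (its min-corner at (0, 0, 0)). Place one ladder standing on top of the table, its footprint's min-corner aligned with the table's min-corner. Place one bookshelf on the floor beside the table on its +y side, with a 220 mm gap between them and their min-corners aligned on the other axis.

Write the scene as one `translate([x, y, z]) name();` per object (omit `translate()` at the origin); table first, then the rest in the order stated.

table();
translate([0, 0, 682]) ladder();
translate([0, 797, 0]) bookshelf();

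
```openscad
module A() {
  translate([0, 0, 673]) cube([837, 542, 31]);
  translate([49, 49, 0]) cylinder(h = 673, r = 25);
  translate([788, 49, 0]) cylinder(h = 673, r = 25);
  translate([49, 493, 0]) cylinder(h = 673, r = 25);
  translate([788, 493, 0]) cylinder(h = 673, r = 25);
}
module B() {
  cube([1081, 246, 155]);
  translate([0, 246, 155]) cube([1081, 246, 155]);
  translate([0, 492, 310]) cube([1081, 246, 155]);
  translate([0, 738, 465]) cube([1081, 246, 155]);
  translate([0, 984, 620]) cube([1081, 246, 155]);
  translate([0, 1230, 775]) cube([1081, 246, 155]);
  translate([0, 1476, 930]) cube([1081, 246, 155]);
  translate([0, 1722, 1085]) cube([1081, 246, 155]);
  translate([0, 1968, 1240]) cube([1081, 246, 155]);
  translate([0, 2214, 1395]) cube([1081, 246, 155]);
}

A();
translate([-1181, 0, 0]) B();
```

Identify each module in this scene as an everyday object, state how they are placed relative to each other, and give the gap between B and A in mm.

The staircase's nearest face is 100 mm from the table's −x face.

A is a table. B is a staircase. The staircase is on the floor beside the table on its −x side. The gap between the staircase and the table is 100 mm.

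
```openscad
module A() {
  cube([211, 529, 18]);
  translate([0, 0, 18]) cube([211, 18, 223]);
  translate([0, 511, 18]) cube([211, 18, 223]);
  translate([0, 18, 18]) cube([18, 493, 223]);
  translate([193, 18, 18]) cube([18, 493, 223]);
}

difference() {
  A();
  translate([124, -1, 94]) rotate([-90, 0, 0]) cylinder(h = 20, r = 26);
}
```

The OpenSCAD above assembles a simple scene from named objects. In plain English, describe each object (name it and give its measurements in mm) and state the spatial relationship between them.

A is an open storage box with external size 211×529×241 mm and wall thickness 18 mm (the base is also 18 mm thick). The base covers the whole footprint; the four walls stand on the base, with the y-facing walls full-width and the x-facing walls fitting between their inner faces.

The open box has a circular hole of radius 26 mm through its front wall, centred at (x = 124, z = 94).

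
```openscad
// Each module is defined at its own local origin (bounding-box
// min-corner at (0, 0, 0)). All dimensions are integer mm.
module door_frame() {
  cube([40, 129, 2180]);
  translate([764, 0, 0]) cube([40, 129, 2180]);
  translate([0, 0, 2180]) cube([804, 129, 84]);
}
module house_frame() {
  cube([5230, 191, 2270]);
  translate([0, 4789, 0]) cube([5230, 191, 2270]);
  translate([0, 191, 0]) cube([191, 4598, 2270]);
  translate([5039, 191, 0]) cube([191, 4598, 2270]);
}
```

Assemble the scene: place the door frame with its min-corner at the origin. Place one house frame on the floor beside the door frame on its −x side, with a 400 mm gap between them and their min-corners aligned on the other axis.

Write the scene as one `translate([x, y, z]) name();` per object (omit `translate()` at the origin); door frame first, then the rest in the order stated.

door_frame();
translate([-5630, 0, 0]) house_frame();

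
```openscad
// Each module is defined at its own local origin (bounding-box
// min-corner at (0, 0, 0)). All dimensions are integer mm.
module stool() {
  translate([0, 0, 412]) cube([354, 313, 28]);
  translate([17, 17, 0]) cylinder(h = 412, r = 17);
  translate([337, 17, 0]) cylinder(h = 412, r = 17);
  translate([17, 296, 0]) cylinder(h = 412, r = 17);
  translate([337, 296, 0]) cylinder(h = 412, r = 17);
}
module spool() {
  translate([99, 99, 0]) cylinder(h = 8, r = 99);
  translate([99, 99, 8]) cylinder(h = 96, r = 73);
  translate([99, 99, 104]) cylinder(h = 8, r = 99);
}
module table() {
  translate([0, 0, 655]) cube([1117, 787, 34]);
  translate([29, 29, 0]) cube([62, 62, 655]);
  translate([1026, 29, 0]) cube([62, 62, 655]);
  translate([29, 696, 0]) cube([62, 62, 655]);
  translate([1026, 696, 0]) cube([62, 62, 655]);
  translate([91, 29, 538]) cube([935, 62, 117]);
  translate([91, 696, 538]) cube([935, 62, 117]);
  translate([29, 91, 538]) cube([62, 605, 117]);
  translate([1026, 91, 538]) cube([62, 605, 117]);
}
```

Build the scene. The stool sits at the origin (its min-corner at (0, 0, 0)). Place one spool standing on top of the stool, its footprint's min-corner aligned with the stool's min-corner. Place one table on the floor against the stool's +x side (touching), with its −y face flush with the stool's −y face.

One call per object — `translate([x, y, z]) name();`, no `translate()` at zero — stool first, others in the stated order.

stool();
translate([0, 0, 440]) spool();
translate([354, 0, 0]) table();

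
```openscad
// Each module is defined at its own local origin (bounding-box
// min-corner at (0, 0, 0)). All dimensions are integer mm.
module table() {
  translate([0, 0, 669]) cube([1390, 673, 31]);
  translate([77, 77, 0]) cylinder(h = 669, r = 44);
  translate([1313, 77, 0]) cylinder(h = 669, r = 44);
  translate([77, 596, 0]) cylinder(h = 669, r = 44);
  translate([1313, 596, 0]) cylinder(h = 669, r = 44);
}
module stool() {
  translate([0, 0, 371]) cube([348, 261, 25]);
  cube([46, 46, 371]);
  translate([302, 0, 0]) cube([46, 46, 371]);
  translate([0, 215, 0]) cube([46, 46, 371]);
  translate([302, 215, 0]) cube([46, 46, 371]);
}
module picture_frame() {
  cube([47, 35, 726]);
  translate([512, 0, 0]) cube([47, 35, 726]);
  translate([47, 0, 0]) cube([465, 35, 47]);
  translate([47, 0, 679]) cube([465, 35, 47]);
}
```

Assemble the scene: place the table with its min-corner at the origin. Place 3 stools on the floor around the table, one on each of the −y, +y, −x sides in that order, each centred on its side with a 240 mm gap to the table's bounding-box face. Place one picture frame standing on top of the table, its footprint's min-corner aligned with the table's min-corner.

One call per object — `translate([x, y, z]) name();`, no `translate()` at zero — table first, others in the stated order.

table();
translate([521, -501, 0]) stool();
translate([521, 913, 0]) stool();
translate([-588, 206, 0]) stool();
translate([0, 0, 700]) picture_frame();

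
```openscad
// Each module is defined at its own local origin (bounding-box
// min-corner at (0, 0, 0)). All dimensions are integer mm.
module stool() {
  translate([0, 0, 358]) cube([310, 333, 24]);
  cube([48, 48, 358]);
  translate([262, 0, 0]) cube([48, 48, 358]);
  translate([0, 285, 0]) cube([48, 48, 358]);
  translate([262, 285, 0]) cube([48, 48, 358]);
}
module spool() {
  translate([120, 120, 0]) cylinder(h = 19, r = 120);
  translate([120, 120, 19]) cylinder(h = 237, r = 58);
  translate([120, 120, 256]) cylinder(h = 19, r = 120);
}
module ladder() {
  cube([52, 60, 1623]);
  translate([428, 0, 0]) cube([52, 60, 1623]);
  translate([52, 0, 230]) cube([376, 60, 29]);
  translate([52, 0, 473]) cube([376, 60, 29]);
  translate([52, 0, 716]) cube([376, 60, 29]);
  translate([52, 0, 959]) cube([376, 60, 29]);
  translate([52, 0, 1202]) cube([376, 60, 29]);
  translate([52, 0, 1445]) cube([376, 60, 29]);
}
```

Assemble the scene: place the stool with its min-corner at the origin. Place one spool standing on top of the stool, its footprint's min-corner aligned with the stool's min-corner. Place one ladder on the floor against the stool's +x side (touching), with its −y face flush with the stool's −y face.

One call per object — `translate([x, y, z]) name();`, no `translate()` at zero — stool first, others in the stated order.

stool();
translate([0, 0, 382]) spool();
translate([310, 0, 0]) ladder();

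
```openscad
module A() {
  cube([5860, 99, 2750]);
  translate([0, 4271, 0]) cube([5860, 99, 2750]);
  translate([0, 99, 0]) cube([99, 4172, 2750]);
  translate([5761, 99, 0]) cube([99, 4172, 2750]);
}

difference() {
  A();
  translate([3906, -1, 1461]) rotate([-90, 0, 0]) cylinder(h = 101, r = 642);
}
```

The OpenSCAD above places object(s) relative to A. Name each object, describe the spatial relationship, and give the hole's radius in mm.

The subtracted cylinder has r = 642 mm.

A is a house frame. The house frame has a circular hole through its front wall. The hole's radius is 642 mm.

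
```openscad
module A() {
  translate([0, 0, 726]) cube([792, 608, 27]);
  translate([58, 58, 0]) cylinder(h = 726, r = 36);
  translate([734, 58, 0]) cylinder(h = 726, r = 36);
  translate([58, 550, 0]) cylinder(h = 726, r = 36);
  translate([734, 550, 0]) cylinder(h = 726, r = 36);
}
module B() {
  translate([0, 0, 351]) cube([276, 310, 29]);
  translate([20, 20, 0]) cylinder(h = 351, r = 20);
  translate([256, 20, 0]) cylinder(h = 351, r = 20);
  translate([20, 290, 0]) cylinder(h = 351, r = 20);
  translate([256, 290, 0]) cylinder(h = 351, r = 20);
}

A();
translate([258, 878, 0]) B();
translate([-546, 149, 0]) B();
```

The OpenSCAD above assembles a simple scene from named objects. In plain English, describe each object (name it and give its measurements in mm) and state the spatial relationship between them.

A is a table: top 792 mm (x) × 608 mm (y), 27 mm thick, upper face at z = 753 mm, on four round legs of 72 mm diameter, each leg's bounding box inset 22 mm from the nearest pair of top edges, running from z = 0 to the bottom of the top.

B is a simple wooden stool: a rectangular seat 276 mm (x) by 310 mm (y), 29 mm thick, top face at z = 380 mm, on four round legs, each 40 mm in diameter. The legs rest on z = 0, each leg's axis is inset half a diameter from the nearest pair of seat edges (so the leg's bounding box is flush with the corner).

Two stools sit around the table at the +y, −x sides.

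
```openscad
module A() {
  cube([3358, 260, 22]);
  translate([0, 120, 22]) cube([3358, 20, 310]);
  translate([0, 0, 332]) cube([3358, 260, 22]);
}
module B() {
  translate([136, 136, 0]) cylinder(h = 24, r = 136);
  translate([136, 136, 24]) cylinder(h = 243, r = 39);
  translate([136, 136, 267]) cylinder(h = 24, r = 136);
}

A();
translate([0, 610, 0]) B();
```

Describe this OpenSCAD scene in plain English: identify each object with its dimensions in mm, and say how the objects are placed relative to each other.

A is an I-beam lying along x, 3358 mm long. Overall section height 354 mm. Two flanges 260 mm wide (y) and 22 mm thick, one on the floor and one at the top; a web 20 mm thick runs between them, centred on the flange width.

B is a spool: two coaxial disc flanges of radius 136 mm and thickness 24 mm, joined by a core cylinder of radius 39 mm and height 243 mm. The lower flange rests on z = 0 and the three cylinders share a vertical axis.

The spool is on the floor beside the I-beam on its +y side.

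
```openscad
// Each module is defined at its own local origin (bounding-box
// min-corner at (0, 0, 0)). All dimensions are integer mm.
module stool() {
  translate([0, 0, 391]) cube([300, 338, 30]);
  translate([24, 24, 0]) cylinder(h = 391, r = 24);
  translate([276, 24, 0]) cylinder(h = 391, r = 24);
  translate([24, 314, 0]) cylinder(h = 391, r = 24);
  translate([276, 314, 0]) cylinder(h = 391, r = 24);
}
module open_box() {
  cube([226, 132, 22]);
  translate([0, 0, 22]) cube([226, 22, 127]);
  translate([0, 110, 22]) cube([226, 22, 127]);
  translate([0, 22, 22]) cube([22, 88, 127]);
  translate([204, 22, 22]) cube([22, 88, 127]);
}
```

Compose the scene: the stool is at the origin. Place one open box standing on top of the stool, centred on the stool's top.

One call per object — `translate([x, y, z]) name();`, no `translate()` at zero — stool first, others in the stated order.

stool();
translate([37, 103, 421]) open_box();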